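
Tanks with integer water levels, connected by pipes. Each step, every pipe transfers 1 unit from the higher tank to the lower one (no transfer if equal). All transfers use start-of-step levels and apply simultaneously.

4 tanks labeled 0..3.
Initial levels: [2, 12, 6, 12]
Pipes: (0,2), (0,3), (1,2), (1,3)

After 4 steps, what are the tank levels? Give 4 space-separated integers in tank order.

Step 1: flows [2->0,3->0,1->2,1=3] -> levels [4 11 6 11]
Step 2: flows [2->0,3->0,1->2,1=3] -> levels [6 10 6 10]
Step 3: flows [0=2,3->0,1->2,1=3] -> levels [7 9 7 9]
Step 4: flows [0=2,3->0,1->2,1=3] -> levels [8 8 8 8]

Answer: 8 8 8 8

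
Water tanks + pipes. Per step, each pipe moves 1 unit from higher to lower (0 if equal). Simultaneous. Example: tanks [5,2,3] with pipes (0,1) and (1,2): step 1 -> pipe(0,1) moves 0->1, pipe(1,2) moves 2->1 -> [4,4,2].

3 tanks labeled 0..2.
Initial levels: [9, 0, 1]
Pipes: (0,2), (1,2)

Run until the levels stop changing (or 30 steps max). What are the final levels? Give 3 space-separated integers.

Step 1: flows [0->2,2->1] -> levels [8 1 1]
Step 2: flows [0->2,1=2] -> levels [7 1 2]
Step 3: flows [0->2,2->1] -> levels [6 2 2]
Step 4: flows [0->2,1=2] -> levels [5 2 3]
Step 5: flows [0->2,2->1] -> levels [4 3 3]
Step 6: flows [0->2,1=2] -> levels [3 3 4]
Step 7: flows [2->0,2->1] -> levels [4 4 2]
Step 8: flows [0->2,1->2] -> levels [3 3 4]
  -> period-2 cycle: step 8 state = step 6 state; never stabilizes
  -> state at step 30: (30-6) mod 2 = 0, same as step 6 -> [3 3 4]

Answer: 3 3 4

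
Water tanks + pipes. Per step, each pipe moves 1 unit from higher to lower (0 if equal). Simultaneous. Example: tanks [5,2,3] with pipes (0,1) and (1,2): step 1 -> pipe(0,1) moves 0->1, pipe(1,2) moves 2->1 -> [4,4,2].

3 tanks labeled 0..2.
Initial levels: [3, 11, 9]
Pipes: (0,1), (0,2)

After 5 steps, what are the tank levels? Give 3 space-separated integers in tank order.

Step 1: flows [1->0,2->0] -> levels [5 10 8]
Step 2: flows [1->0,2->0] -> levels [7 9 7]
Step 3: flows [1->0,0=2] -> levels [8 8 7]
Step 4: flows [0=1,0->2] -> levels [7 8 8]
Step 5: flows [1->0,2->0] -> levels [9 7 7]

Answer: 9 7 7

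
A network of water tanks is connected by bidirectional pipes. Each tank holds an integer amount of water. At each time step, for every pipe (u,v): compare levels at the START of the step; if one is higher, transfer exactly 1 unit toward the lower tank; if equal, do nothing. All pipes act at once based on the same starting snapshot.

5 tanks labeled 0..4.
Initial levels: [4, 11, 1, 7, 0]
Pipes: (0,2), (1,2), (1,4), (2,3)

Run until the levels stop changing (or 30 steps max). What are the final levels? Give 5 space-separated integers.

Answer: 4 3 7 4 5

Derivation:
Step 1: flows [0->2,1->2,1->4,3->2] -> levels [3 9 4 6 1]
Step 2: flows [2->0,1->2,1->4,3->2] -> levels [4 7 5 5 2]
Step 3: flows [2->0,1->2,1->4,2=3] -> levels [5 5 5 5 3]
Step 4: flows [0=2,1=2,1->4,2=3] -> levels [5 4 5 5 4]
Step 5: flows [0=2,2->1,1=4,2=3] -> levels [5 5 4 5 4]
Step 6: flows [0->2,1->2,1->4,3->2] -> levels [4 3 7 4 5]
Step 7: flows [2->0,2->1,4->1,2->3] -> levels [5 5 4 5 4]
  -> period-2 cycle: step 7 state = step 5 state; never stabilizes
  -> state at step 30: (30-5) mod 2 = 1, same as step 6 -> [4 3 7 4 5]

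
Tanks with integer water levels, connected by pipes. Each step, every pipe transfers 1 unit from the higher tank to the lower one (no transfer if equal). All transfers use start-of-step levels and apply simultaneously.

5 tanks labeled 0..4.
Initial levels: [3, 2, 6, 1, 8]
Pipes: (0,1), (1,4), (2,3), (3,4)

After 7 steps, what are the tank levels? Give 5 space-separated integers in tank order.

Answer: 4 3 5 3 5

Derivation:
Step 1: flows [0->1,4->1,2->3,4->3] -> levels [2 4 5 3 6]
Step 2: flows [1->0,4->1,2->3,4->3] -> levels [3 4 4 5 4]
Step 3: flows [1->0,1=4,3->2,3->4] -> levels [4 3 5 3 5]
Step 4: flows [0->1,4->1,2->3,4->3] -> levels [3 5 4 5 3]
Step 5: flows [1->0,1->4,3->2,3->4] -> levels [4 3 5 3 5]
  -> period-2 cycle: step 5 state = step 3 state
  -> state at step 7: (7-3) mod 2 = 0, same as step 3 -> [4 3 5 3 5]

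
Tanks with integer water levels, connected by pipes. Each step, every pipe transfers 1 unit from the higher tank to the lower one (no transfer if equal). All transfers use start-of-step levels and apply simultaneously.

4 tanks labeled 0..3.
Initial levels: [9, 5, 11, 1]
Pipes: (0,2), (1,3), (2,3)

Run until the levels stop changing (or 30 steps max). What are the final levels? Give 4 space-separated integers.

Step 1: flows [2->0,1->3,2->3] -> levels [10 4 9 3]
Step 2: flows [0->2,1->3,2->3] -> levels [9 3 9 5]
Step 3: flows [0=2,3->1,2->3] -> levels [9 4 8 5]
Step 4: flows [0->2,3->1,2->3] -> levels [8 5 8 5]
Step 5: flows [0=2,1=3,2->3] -> levels [8 5 7 6]
Step 6: flows [0->2,3->1,2->3] -> levels [7 6 7 6]
Step 7: flows [0=2,1=3,2->3] -> levels [7 6 6 7]
Step 8: flows [0->2,3->1,3->2] -> levels [6 7 8 5]
Step 9: flows [2->0,1->3,2->3] -> levels [7 6 6 7]
  -> period-2 cycle: step 9 state = step 7 state; never stabilizes
  -> state at step 30: (30-7) mod 2 = 1, same as step 8 -> [6 7 8 5]

Answer: 6 7 8 5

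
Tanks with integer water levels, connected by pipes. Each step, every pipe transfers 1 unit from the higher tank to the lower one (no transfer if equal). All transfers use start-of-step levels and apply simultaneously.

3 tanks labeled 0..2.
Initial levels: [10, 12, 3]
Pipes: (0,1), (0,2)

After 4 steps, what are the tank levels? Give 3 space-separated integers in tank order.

Answer: 9 9 7

Derivation:
Step 1: flows [1->0,0->2] -> levels [10 11 4]
Step 2: flows [1->0,0->2] -> levels [10 10 5]
Step 3: flows [0=1,0->2] -> levels [9 10 6]
Step 4: flows [1->0,0->2] -> levels [9 9 7]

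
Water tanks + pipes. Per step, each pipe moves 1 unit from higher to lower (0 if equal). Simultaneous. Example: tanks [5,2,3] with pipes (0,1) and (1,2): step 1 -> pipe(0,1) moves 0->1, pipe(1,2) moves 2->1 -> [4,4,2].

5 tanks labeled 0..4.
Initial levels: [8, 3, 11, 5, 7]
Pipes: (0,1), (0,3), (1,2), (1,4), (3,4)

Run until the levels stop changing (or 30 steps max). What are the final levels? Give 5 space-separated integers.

Step 1: flows [0->1,0->3,2->1,4->1,4->3] -> levels [6 6 10 7 5]
Step 2: flows [0=1,3->0,2->1,1->4,3->4] -> levels [7 6 9 5 7]
Step 3: flows [0->1,0->3,2->1,4->1,4->3] -> levels [5 9 8 7 5]
Step 4: flows [1->0,3->0,1->2,1->4,3->4] -> levels [7 6 9 5 7]
  -> period-2 cycle: step 4 state = step 2 state; never stabilizes
  -> state at step 30: (30-2) mod 2 = 0, same as step 2 -> [7 6 9 5 7]

Answer: 7 6 9 5 7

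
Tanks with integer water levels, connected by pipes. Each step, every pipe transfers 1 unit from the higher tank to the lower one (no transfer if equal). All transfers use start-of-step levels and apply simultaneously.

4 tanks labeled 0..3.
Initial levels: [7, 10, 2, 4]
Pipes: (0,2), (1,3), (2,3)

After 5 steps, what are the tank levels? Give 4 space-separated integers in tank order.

Answer: 6 6 5 6

Derivation:
Step 1: flows [0->2,1->3,3->2] -> levels [6 9 4 4]
Step 2: flows [0->2,1->3,2=3] -> levels [5 8 5 5]
Step 3: flows [0=2,1->3,2=3] -> levels [5 7 5 6]
Step 4: flows [0=2,1->3,3->2] -> levels [5 6 6 6]
Step 5: flows [2->0,1=3,2=3] -> levels [6 6 5 6]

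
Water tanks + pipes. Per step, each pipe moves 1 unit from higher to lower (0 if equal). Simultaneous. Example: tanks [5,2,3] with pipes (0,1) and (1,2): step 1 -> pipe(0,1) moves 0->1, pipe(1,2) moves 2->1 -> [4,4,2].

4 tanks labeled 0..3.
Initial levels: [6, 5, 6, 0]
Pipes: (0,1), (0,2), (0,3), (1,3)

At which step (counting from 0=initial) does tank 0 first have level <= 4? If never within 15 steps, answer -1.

Step 1: flows [0->1,0=2,0->3,1->3] -> levels [4 5 6 2]
Tank 0 first reaches <=4 at step 1

Answer: 1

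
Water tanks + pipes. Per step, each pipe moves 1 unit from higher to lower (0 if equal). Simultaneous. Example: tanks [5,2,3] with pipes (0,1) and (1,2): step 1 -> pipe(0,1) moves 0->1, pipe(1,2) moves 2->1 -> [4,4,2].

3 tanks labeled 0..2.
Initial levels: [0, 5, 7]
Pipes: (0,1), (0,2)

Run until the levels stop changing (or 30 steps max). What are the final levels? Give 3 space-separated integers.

Answer: 4 4 4

Derivation:
Step 1: flows [1->0,2->0] -> levels [2 4 6]
Step 2: flows [1->0,2->0] -> levels [4 3 5]
Step 3: flows [0->1,2->0] -> levels [4 4 4]
Step 4: flows [0=1,0=2] -> levels [4 4 4]
  -> stable (no change)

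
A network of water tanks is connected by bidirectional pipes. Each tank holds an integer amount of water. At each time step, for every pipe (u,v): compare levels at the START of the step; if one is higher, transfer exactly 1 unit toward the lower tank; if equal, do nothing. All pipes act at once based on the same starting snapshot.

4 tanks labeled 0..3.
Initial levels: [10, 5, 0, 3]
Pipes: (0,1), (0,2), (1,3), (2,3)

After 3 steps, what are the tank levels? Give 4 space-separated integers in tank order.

Answer: 4 5 4 5

Derivation:
Step 1: flows [0->1,0->2,1->3,3->2] -> levels [8 5 2 3]
Step 2: flows [0->1,0->2,1->3,3->2] -> levels [6 5 4 3]
Step 3: flows [0->1,0->2,1->3,2->3] -> levels [4 5 4 5]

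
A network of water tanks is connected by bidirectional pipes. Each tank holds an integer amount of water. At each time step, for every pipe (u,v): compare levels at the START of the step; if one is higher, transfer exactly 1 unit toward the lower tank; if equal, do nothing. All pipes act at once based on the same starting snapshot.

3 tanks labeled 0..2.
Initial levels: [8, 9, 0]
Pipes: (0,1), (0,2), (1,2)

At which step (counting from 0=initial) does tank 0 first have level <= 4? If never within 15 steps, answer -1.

Answer: -1

Derivation:
Step 1: flows [1->0,0->2,1->2] -> levels [8 7 2]
Step 2: flows [0->1,0->2,1->2] -> levels [6 7 4]
Step 3: flows [1->0,0->2,1->2] -> levels [6 5 6]
Step 4: flows [0->1,0=2,2->1] -> levels [5 7 5]
Step 5: flows [1->0,0=2,1->2] -> levels [6 5 6]
  -> period-2 cycle (repeats step 3); tank 0 never drops to <=4
Tank 0 never reaches <=4 within 15 steps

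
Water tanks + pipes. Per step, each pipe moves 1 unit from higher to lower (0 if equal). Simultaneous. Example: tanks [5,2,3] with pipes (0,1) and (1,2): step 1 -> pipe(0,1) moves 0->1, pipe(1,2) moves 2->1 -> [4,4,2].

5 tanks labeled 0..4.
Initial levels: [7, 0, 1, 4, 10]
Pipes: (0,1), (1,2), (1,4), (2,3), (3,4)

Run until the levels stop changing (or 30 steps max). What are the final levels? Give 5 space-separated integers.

Answer: 5 3 5 4 5

Derivation:
Step 1: flows [0->1,2->1,4->1,3->2,4->3] -> levels [6 3 1 4 8]
Step 2: flows [0->1,1->2,4->1,3->2,4->3] -> levels [5 4 3 4 6]
Step 3: flows [0->1,1->2,4->1,3->2,4->3] -> levels [4 5 5 4 4]
Step 4: flows [1->0,1=2,1->4,2->3,3=4] -> levels [5 3 4 5 5]
Step 5: flows [0->1,2->1,4->1,3->2,3=4] -> levels [4 6 4 4 4]
Step 6: flows [1->0,1->2,1->4,2=3,3=4] -> levels [5 3 5 4 5]
Step 7: flows [0->1,2->1,4->1,2->3,4->3] -> levels [4 6 3 6 3]
Step 8: flows [1->0,1->2,1->4,3->2,3->4] -> levels [5 3 5 4 5]
  -> period-2 cycle: step 8 state = step 6 state; never stabilizes
  -> state at step 30: (30-6) mod 2 = 0, same as step 6 -> [5 3 5 4 5]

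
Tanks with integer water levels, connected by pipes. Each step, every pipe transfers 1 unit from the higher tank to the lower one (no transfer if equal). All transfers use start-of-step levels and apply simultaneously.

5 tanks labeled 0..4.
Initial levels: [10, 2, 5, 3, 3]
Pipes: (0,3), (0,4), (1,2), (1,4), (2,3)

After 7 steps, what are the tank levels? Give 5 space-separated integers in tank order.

Step 1: flows [0->3,0->4,2->1,4->1,2->3] -> levels [8 4 3 5 3]
Step 2: flows [0->3,0->4,1->2,1->4,3->2] -> levels [6 2 5 5 5]
Step 3: flows [0->3,0->4,2->1,4->1,2=3] -> levels [4 4 4 6 5]
Step 4: flows [3->0,4->0,1=2,4->1,3->2] -> levels [6 5 5 4 3]
Step 5: flows [0->3,0->4,1=2,1->4,2->3] -> levels [4 4 4 6 5]
  -> period-2 cycle: step 5 state = step 3 state
  -> state at step 7: (7-3) mod 2 = 0, same as step 3 -> [4 4 4 6 5]

Answer: 4 4 4 6 5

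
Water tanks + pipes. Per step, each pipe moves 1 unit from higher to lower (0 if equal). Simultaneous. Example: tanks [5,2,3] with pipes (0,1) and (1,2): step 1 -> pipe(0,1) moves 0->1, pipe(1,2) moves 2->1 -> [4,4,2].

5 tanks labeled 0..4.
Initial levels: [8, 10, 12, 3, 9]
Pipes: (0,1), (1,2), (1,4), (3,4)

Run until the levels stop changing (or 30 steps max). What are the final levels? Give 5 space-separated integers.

Step 1: flows [1->0,2->1,1->4,4->3] -> levels [9 9 11 4 9]
Step 2: flows [0=1,2->1,1=4,4->3] -> levels [9 10 10 5 8]
Step 3: flows [1->0,1=2,1->4,4->3] -> levels [10 8 10 6 8]
Step 4: flows [0->1,2->1,1=4,4->3] -> levels [9 10 9 7 7]
Step 5: flows [1->0,1->2,1->4,3=4] -> levels [10 7 10 7 8]
Step 6: flows [0->1,2->1,4->1,4->3] -> levels [9 10 9 8 6]
Step 7: flows [1->0,1->2,1->4,3->4] -> levels [10 7 10 7 8]
  -> period-2 cycle: step 7 state = step 5 state; never stabilizes
  -> state at step 30: (30-5) mod 2 = 1, same as step 6 -> [9 10 9 8 6]

Answer: 9 10 9 8 6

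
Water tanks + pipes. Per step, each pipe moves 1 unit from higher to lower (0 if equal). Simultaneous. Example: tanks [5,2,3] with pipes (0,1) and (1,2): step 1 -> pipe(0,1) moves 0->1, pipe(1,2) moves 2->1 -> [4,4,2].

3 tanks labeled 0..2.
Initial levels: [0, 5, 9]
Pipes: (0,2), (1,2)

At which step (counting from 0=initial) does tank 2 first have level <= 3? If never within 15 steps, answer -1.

Answer: -1

Derivation:
Step 1: flows [2->0,2->1] -> levels [1 6 7]
Step 2: flows [2->0,2->1] -> levels [2 7 5]
Step 3: flows [2->0,1->2] -> levels [3 6 5]
Step 4: flows [2->0,1->2] -> levels [4 5 5]
Step 5: flows [2->0,1=2] -> levels [5 5 4]
Step 6: flows [0->2,1->2] -> levels [4 4 6]
Step 7: flows [2->0,2->1] -> levels [5 5 4]
  -> period-2 cycle (repeats step 5); tank 2 never drops to <=3
Tank 2 never reaches <=3 within 15 steps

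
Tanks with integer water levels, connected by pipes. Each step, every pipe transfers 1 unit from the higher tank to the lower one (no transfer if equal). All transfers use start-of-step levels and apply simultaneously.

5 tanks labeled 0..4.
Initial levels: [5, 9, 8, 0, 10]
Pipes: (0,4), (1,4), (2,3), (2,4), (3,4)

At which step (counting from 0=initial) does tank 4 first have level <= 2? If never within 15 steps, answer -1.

Answer: -1

Derivation:
Step 1: flows [4->0,4->1,2->3,4->2,4->3] -> levels [6 10 8 2 6]
Step 2: flows [0=4,1->4,2->3,2->4,4->3] -> levels [6 9 6 4 7]
Step 3: flows [4->0,1->4,2->3,4->2,4->3] -> levels [7 8 6 6 5]
Step 4: flows [0->4,1->4,2=3,2->4,3->4] -> levels [6 7 5 5 9]
Step 5: flows [4->0,4->1,2=3,4->2,4->3] -> levels [7 8 6 6 5]
  -> period-2 cycle (repeats step 3); tank 4 never drops to <=2
Tank 4 never reaches <=2 within 15 steps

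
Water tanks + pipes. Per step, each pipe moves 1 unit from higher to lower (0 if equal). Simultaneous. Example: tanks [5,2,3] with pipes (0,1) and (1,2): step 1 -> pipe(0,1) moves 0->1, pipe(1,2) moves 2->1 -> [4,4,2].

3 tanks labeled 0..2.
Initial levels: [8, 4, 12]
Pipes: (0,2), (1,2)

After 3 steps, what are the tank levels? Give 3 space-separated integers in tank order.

Answer: 9 7 8

Derivation:
Step 1: flows [2->0,2->1] -> levels [9 5 10]
Step 2: flows [2->0,2->1] -> levels [10 6 8]
Step 3: flows [0->2,2->1] -> levels [9 7 8]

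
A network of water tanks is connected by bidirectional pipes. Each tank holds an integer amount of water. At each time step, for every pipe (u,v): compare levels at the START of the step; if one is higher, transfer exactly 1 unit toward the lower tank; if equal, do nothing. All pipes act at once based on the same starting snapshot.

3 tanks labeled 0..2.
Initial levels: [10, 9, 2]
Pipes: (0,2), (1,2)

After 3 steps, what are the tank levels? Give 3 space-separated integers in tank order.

Step 1: flows [0->2,1->2] -> levels [9 8 4]
Step 2: flows [0->2,1->2] -> levels [8 7 6]
Step 3: flows [0->2,1->2] -> levels [7 6 8]

Answer: 7 6 8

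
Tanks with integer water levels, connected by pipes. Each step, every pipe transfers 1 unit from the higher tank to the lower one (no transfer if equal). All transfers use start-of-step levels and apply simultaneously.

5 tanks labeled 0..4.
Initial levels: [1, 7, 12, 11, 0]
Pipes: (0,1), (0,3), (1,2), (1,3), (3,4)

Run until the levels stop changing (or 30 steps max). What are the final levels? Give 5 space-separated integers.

Answer: 5 8 6 6 6

Derivation:
Step 1: flows [1->0,3->0,2->1,3->1,3->4] -> levels [3 8 11 8 1]
Step 2: flows [1->0,3->0,2->1,1=3,3->4] -> levels [5 8 10 6 2]
Step 3: flows [1->0,3->0,2->1,1->3,3->4] -> levels [7 7 9 5 3]
Step 4: flows [0=1,0->3,2->1,1->3,3->4] -> levels [6 7 8 6 4]
Step 5: flows [1->0,0=3,2->1,1->3,3->4] -> levels [7 6 7 6 5]
Step 6: flows [0->1,0->3,2->1,1=3,3->4] -> levels [5 8 6 6 6]
Step 7: flows [1->0,3->0,1->2,1->3,3=4] -> levels [7 5 7 6 6]
Step 8: flows [0->1,0->3,2->1,3->1,3=4] -> levels [5 8 6 6 6]
  -> period-2 cycle: step 8 state = step 6 state; never stabilizes
  -> state at step 30: (30-6) mod 2 = 0, same as step 6 -> [5 8 6 6 6]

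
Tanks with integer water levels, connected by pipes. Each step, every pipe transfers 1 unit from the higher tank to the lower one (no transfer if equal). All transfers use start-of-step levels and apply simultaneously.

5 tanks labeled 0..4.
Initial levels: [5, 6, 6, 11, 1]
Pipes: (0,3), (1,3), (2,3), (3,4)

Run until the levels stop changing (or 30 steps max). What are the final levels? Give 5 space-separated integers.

Answer: 7 7 7 3 5

Derivation:
Step 1: flows [3->0,3->1,3->2,3->4] -> levels [6 7 7 7 2]
Step 2: flows [3->0,1=3,2=3,3->4] -> levels [7 7 7 5 3]
Step 3: flows [0->3,1->3,2->3,3->4] -> levels [6 6 6 7 4]
Step 4: flows [3->0,3->1,3->2,3->4] -> levels [7 7 7 3 5]
Step 5: flows [0->3,1->3,2->3,4->3] -> levels [6 6 6 7 4]
  -> period-2 cycle: step 5 state = step 3 state; never stabilizes
  -> state at step 30: (30-3) mod 2 = 1, same as step 4 -> [7 7 7 3 5]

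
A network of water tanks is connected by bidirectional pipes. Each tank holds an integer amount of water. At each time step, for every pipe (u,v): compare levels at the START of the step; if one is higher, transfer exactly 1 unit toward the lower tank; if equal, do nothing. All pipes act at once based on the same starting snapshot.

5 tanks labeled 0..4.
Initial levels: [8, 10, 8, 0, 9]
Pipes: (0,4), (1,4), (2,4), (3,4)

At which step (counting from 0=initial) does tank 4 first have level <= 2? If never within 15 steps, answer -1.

Answer: -1

Derivation:
Step 1: flows [4->0,1->4,4->2,4->3] -> levels [9 9 9 1 7]
Step 2: flows [0->4,1->4,2->4,4->3] -> levels [8 8 8 2 9]
Step 3: flows [4->0,4->1,4->2,4->3] -> levels [9 9 9 3 5]
Step 4: flows [0->4,1->4,2->4,4->3] -> levels [8 8 8 4 7]
Step 5: flows [0->4,1->4,2->4,4->3] -> levels [7 7 7 5 9]
Step 6: flows [4->0,4->1,4->2,4->3] -> levels [8 8 8 6 5]
Step 7: flows [0->4,1->4,2->4,3->4] -> levels [7 7 7 5 9]
  -> period-2 cycle (repeats step 5); tank 4 never drops to <=2
Tank 4 never reaches <=2 within 15 steps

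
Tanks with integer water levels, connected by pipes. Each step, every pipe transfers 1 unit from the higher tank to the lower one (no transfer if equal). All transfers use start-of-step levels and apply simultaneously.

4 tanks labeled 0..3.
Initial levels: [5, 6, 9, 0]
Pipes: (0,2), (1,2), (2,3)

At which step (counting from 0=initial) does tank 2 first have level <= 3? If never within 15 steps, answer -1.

Step 1: flows [2->0,2->1,2->3] -> levels [6 7 6 1]
Step 2: flows [0=2,1->2,2->3] -> levels [6 6 6 2]
Step 3: flows [0=2,1=2,2->3] -> levels [6 6 5 3]
Step 4: flows [0->2,1->2,2->3] -> levels [5 5 6 4]
Step 5: flows [2->0,2->1,2->3] -> levels [6 6 3 5]
Tank 2 first reaches <=3 at step 5

Answer: 5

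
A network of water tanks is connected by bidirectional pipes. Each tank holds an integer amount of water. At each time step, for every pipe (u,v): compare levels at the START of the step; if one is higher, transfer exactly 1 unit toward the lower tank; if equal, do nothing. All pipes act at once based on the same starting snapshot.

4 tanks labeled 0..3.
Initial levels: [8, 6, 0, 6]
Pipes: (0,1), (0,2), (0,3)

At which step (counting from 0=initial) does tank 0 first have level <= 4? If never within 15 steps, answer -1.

Step 1: flows [0->1,0->2,0->3] -> levels [5 7 1 7]
Step 2: flows [1->0,0->2,3->0] -> levels [6 6 2 6]
Step 3: flows [0=1,0->2,0=3] -> levels [5 6 3 6]
Step 4: flows [1->0,0->2,3->0] -> levels [6 5 4 5]
Step 5: flows [0->1,0->2,0->3] -> levels [3 6 5 6]
Tank 0 first reaches <=4 at step 5

Answer: 5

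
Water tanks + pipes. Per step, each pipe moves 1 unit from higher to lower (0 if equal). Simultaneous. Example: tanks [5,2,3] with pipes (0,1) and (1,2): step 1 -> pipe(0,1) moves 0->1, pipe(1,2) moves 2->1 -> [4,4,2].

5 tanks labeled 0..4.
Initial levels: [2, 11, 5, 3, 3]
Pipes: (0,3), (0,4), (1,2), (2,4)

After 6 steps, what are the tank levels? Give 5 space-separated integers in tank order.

Step 1: flows [3->0,4->0,1->2,2->4] -> levels [4 10 5 2 3]
Step 2: flows [0->3,0->4,1->2,2->4] -> levels [2 9 5 3 5]
Step 3: flows [3->0,4->0,1->2,2=4] -> levels [4 8 6 2 4]
Step 4: flows [0->3,0=4,1->2,2->4] -> levels [3 7 6 3 5]
Step 5: flows [0=3,4->0,1->2,2->4] -> levels [4 6 6 3 5]
Step 6: flows [0->3,4->0,1=2,2->4] -> levels [4 6 5 4 5]

Answer: 4 6 5 4 5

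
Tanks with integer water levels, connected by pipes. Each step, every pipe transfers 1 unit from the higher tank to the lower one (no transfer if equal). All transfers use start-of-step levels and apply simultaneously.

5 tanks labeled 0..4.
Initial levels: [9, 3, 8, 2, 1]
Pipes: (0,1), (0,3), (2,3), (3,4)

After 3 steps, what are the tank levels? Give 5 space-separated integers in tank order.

Step 1: flows [0->1,0->3,2->3,3->4] -> levels [7 4 7 3 2]
Step 2: flows [0->1,0->3,2->3,3->4] -> levels [5 5 6 4 3]
Step 3: flows [0=1,0->3,2->3,3->4] -> levels [4 5 5 5 4]

Answer: 4 5 5 5 4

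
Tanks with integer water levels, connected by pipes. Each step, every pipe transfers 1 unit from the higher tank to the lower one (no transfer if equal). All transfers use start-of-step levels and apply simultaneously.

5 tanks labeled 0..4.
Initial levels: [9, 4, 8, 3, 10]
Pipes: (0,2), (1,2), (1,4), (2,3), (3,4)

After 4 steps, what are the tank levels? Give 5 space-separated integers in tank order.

Step 1: flows [0->2,2->1,4->1,2->3,4->3] -> levels [8 6 7 5 8]
Step 2: flows [0->2,2->1,4->1,2->3,4->3] -> levels [7 8 6 7 6]
Step 3: flows [0->2,1->2,1->4,3->2,3->4] -> levels [6 6 9 5 8]
Step 4: flows [2->0,2->1,4->1,2->3,4->3] -> levels [7 8 6 7 6]

Answer: 7 8 6 7 6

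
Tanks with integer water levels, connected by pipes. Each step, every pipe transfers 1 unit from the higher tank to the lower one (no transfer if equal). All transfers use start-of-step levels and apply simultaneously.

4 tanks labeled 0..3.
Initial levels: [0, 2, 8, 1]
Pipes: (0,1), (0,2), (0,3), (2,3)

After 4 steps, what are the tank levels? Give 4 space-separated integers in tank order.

Answer: 1 3 4 3

Derivation:
Step 1: flows [1->0,2->0,3->0,2->3] -> levels [3 1 6 1]
Step 2: flows [0->1,2->0,0->3,2->3] -> levels [2 2 4 3]
Step 3: flows [0=1,2->0,3->0,2->3] -> levels [4 2 2 3]
Step 4: flows [0->1,0->2,0->3,3->2] -> levels [1 3 4 3]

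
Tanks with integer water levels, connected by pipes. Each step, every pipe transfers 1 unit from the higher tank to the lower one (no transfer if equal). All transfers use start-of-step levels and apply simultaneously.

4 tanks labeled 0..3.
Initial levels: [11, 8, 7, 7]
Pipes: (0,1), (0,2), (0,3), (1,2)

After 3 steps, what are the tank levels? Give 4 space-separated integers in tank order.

Step 1: flows [0->1,0->2,0->3,1->2] -> levels [8 8 9 8]
Step 2: flows [0=1,2->0,0=3,2->1] -> levels [9 9 7 8]
Step 3: flows [0=1,0->2,0->3,1->2] -> levels [7 8 9 9]

Answer: 7 8 9 9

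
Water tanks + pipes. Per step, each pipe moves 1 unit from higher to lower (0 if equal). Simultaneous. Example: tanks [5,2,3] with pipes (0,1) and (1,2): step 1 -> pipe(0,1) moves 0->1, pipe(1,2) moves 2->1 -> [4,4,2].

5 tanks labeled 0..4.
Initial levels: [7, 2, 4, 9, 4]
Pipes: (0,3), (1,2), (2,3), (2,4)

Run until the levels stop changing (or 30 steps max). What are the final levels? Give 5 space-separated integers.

Answer: 5 5 4 7 5

Derivation:
Step 1: flows [3->0,2->1,3->2,2=4] -> levels [8 3 4 7 4]
Step 2: flows [0->3,2->1,3->2,2=4] -> levels [7 4 4 7 4]
Step 3: flows [0=3,1=2,3->2,2=4] -> levels [7 4 5 6 4]
Step 4: flows [0->3,2->1,3->2,2->4] -> levels [6 5 4 6 5]
Step 5: flows [0=3,1->2,3->2,4->2] -> levels [6 4 7 5 4]
Step 6: flows [0->3,2->1,2->3,2->4] -> levels [5 5 4 7 5]
Step 7: flows [3->0,1->2,3->2,4->2] -> levels [6 4 7 5 4]
  -> period-2 cycle: step 7 state = step 5 state; never stabilizes
  -> state at step 30: (30-5) mod 2 = 1, same as step 6 -> [5 5 4 7 5]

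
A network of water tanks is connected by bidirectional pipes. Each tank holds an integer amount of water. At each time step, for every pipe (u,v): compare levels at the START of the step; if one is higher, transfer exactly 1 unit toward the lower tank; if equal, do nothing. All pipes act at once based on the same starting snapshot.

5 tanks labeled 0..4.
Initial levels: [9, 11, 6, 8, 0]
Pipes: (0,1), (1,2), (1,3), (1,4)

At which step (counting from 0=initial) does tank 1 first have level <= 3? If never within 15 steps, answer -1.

Answer: -1

Derivation:
Step 1: flows [1->0,1->2,1->3,1->4] -> levels [10 7 7 9 1]
Step 2: flows [0->1,1=2,3->1,1->4] -> levels [9 8 7 8 2]
Step 3: flows [0->1,1->2,1=3,1->4] -> levels [8 7 8 8 3]
Step 4: flows [0->1,2->1,3->1,1->4] -> levels [7 9 7 7 4]
Step 5: flows [1->0,1->2,1->3,1->4] -> levels [8 5 8 8 5]
Step 6: flows [0->1,2->1,3->1,1=4] -> levels [7 8 7 7 5]
Step 7: flows [1->0,1->2,1->3,1->4] -> levels [8 4 8 8 6]
Step 8: flows [0->1,2->1,3->1,4->1] -> levels [7 8 7 7 5]
  -> period-2 cycle (repeats step 6); tank 1 never drops to <=3
Tank 1 never reaches <=3 within 15 steps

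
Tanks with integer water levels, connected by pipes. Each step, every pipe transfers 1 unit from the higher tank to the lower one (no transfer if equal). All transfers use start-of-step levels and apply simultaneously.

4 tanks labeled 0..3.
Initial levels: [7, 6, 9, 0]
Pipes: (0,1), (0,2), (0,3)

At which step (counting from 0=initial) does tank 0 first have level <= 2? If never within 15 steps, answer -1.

Answer: -1

Derivation:
Step 1: flows [0->1,2->0,0->3] -> levels [6 7 8 1]
Step 2: flows [1->0,2->0,0->3] -> levels [7 6 7 2]
Step 3: flows [0->1,0=2,0->3] -> levels [5 7 7 3]
Step 4: flows [1->0,2->0,0->3] -> levels [6 6 6 4]
Step 5: flows [0=1,0=2,0->3] -> levels [5 6 6 5]
Step 6: flows [1->0,2->0,0=3] -> levels [7 5 5 5]
Step 7: flows [0->1,0->2,0->3] -> levels [4 6 6 6]
Step 8: flows [1->0,2->0,3->0] -> levels [7 5 5 5]
  -> period-2 cycle (repeats step 6); tank 0 never drops to <=2
Tank 0 never reaches <=2 within 15 steps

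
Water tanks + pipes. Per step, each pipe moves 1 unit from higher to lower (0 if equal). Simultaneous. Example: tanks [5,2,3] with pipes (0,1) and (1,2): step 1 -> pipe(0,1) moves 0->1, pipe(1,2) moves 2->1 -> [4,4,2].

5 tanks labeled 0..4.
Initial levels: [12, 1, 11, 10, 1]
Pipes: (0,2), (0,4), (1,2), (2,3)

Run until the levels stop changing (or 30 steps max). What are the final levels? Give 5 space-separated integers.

Step 1: flows [0->2,0->4,2->1,2->3] -> levels [10 2 10 11 2]
Step 2: flows [0=2,0->4,2->1,3->2] -> levels [9 3 10 10 3]
Step 3: flows [2->0,0->4,2->1,2=3] -> levels [9 4 8 10 4]
Step 4: flows [0->2,0->4,2->1,3->2] -> levels [7 5 9 9 5]
Step 5: flows [2->0,0->4,2->1,2=3] -> levels [7 6 7 9 6]
Step 6: flows [0=2,0->4,2->1,3->2] -> levels [6 7 7 8 7]
Step 7: flows [2->0,4->0,1=2,3->2] -> levels [8 7 7 7 6]
Step 8: flows [0->2,0->4,1=2,2=3] -> levels [6 7 8 7 7]
Step 9: flows [2->0,4->0,2->1,2->3] -> levels [8 8 5 8 6]
Step 10: flows [0->2,0->4,1->2,3->2] -> levels [6 7 8 7 7]
  -> period-2 cycle: step 10 state = step 8 state; never stabilizes
  -> state at step 30: (30-8) mod 2 = 0, same as step 8 -> [6 7 8 7 7]

Answer: 6 7 8 7 7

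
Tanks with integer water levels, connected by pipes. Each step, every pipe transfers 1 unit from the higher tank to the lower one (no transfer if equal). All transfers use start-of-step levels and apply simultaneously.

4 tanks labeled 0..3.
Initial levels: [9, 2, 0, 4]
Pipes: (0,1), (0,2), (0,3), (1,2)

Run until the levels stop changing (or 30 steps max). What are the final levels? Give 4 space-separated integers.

Step 1: flows [0->1,0->2,0->3,1->2] -> levels [6 2 2 5]
Step 2: flows [0->1,0->2,0->3,1=2] -> levels [3 3 3 6]
Step 3: flows [0=1,0=2,3->0,1=2] -> levels [4 3 3 5]
Step 4: flows [0->1,0->2,3->0,1=2] -> levels [3 4 4 4]
Step 5: flows [1->0,2->0,3->0,1=2] -> levels [6 3 3 3]
Step 6: flows [0->1,0->2,0->3,1=2] -> levels [3 4 4 4]
  -> period-2 cycle: step 6 state = step 4 state; never stabilizes
  -> state at step 30: (30-4) mod 2 = 0, same as step 4 -> [3 4 4 4]

Answer: 3 4 4 4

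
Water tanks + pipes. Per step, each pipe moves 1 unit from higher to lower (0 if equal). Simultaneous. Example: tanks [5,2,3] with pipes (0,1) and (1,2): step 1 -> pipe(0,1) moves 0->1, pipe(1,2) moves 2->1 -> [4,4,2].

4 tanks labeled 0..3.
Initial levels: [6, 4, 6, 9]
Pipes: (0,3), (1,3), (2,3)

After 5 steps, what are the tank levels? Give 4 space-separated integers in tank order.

Answer: 7 7 7 4

Derivation:
Step 1: flows [3->0,3->1,3->2] -> levels [7 5 7 6]
Step 2: flows [0->3,3->1,2->3] -> levels [6 6 6 7]
Step 3: flows [3->0,3->1,3->2] -> levels [7 7 7 4]
Step 4: flows [0->3,1->3,2->3] -> levels [6 6 6 7]
  -> period-2 cycle: step 4 state = step 2 state
  -> state at step 5: (5-2) mod 2 = 1, same as step 3 -> [7 7 7 4]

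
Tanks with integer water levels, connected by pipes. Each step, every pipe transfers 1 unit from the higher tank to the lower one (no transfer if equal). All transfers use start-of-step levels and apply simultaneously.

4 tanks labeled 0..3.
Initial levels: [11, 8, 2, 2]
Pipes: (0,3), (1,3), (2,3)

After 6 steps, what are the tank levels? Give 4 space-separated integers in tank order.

Answer: 7 6 6 4

Derivation:
Step 1: flows [0->3,1->3,2=3] -> levels [10 7 2 4]
Step 2: flows [0->3,1->3,3->2] -> levels [9 6 3 5]
Step 3: flows [0->3,1->3,3->2] -> levels [8 5 4 6]
Step 4: flows [0->3,3->1,3->2] -> levels [7 6 5 5]
Step 5: flows [0->3,1->3,2=3] -> levels [6 5 5 7]
Step 6: flows [3->0,3->1,3->2] -> levels [7 6 6 4]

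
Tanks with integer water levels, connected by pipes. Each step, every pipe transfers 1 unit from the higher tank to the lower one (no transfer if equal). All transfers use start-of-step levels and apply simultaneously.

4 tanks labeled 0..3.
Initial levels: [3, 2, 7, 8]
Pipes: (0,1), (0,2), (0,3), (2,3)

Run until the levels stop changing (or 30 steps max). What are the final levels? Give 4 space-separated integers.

Step 1: flows [0->1,2->0,3->0,3->2] -> levels [4 3 7 6]
Step 2: flows [0->1,2->0,3->0,2->3] -> levels [5 4 5 6]
Step 3: flows [0->1,0=2,3->0,3->2] -> levels [5 5 6 4]
Step 4: flows [0=1,2->0,0->3,2->3] -> levels [5 5 4 6]
Step 5: flows [0=1,0->2,3->0,3->2] -> levels [5 5 6 4]
  -> period-2 cycle: step 5 state = step 3 state; never stabilizes
  -> state at step 30: (30-3) mod 2 = 1, same as step 4 -> [5 5 4 6]

Answer: 5 5 4 6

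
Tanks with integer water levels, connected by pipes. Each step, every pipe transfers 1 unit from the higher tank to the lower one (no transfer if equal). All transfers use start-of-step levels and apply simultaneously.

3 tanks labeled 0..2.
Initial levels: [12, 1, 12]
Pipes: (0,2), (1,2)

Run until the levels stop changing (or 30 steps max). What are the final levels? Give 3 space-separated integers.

Step 1: flows [0=2,2->1] -> levels [12 2 11]
Step 2: flows [0->2,2->1] -> levels [11 3 11]
Step 3: flows [0=2,2->1] -> levels [11 4 10]
Step 4: flows [0->2,2->1] -> levels [10 5 10]
Step 5: flows [0=2,2->1] -> levels [10 6 9]
Step 6: flows [0->2,2->1] -> levels [9 7 9]
Step 7: flows [0=2,2->1] -> levels [9 8 8]
Step 8: flows [0->2,1=2] -> levels [8 8 9]
Step 9: flows [2->0,2->1] -> levels [9 9 7]
Step 10: flows [0->2,1->2] -> levels [8 8 9]
  -> period-2 cycle: step 10 state = step 8 state; never stabilizes
  -> state at step 30: (30-8) mod 2 = 0, same as step 8 -> [8 8 9]

Answer: 8 8 9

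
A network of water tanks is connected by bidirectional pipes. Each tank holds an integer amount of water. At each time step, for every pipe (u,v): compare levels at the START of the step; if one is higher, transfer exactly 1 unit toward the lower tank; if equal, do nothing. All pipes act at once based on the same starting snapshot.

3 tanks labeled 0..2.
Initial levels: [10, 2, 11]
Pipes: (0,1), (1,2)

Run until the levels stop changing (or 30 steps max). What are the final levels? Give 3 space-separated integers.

Step 1: flows [0->1,2->1] -> levels [9 4 10]
Step 2: flows [0->1,2->1] -> levels [8 6 9]
Step 3: flows [0->1,2->1] -> levels [7 8 8]
Step 4: flows [1->0,1=2] -> levels [8 7 8]
Step 5: flows [0->1,2->1] -> levels [7 9 7]
Step 6: flows [1->0,1->2] -> levels [8 7 8]
  -> period-2 cycle: step 6 state = step 4 state; never stabilizes
  -> state at step 30: (30-4) mod 2 = 0, same as step 4 -> [8 7 8]

Answer: 8 7 8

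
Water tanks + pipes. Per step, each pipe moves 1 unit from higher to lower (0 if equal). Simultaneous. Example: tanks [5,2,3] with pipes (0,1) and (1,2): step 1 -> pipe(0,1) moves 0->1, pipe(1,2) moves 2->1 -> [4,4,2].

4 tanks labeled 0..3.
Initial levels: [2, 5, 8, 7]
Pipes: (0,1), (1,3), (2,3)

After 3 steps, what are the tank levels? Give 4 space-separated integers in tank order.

Step 1: flows [1->0,3->1,2->3] -> levels [3 5 7 7]
Step 2: flows [1->0,3->1,2=3] -> levels [4 5 7 6]
Step 3: flows [1->0,3->1,2->3] -> levels [5 5 6 6]

Answer: 5 5 6 6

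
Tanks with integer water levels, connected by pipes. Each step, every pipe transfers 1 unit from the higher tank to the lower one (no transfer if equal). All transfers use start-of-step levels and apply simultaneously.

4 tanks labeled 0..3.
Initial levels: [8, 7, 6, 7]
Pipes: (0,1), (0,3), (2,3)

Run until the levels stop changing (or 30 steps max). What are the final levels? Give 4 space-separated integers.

Answer: 8 7 7 6

Derivation:
Step 1: flows [0->1,0->3,3->2] -> levels [6 8 7 7]
Step 2: flows [1->0,3->0,2=3] -> levels [8 7 7 6]
Step 3: flows [0->1,0->3,2->3] -> levels [6 8 6 8]
Step 4: flows [1->0,3->0,3->2] -> levels [8 7 7 6]
  -> period-2 cycle: step 4 state = step 2 state; never stabilizes
  -> state at step 30: (30-2) mod 2 = 0, same as step 2 -> [8 7 7 6]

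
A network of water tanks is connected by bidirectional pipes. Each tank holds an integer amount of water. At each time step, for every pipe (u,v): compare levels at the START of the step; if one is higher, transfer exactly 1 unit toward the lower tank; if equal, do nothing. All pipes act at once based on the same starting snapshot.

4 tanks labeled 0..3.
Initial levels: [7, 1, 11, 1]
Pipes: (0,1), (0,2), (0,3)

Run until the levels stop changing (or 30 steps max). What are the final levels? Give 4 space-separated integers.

Step 1: flows [0->1,2->0,0->3] -> levels [6 2 10 2]
Step 2: flows [0->1,2->0,0->3] -> levels [5 3 9 3]
Step 3: flows [0->1,2->0,0->3] -> levels [4 4 8 4]
Step 4: flows [0=1,2->0,0=3] -> levels [5 4 7 4]
Step 5: flows [0->1,2->0,0->3] -> levels [4 5 6 5]
Step 6: flows [1->0,2->0,3->0] -> levels [7 4 5 4]
Step 7: flows [0->1,0->2,0->3] -> levels [4 5 6 5]
  -> period-2 cycle: step 7 state = step 5 state; never stabilizes
  -> state at step 30: (30-5) mod 2 = 1, same as step 6 -> [7 4 5 4]

Answer: 7 4 5 4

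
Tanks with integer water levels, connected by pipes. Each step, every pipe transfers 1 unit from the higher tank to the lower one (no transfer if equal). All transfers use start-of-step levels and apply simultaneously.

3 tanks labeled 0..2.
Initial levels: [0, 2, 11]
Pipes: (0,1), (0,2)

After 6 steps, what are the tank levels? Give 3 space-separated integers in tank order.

Step 1: flows [1->0,2->0] -> levels [2 1 10]
Step 2: flows [0->1,2->0] -> levels [2 2 9]
Step 3: flows [0=1,2->0] -> levels [3 2 8]
Step 4: flows [0->1,2->0] -> levels [3 3 7]
Step 5: flows [0=1,2->0] -> levels [4 3 6]
Step 6: flows [0->1,2->0] -> levels [4 4 5]

Answer: 4 4 5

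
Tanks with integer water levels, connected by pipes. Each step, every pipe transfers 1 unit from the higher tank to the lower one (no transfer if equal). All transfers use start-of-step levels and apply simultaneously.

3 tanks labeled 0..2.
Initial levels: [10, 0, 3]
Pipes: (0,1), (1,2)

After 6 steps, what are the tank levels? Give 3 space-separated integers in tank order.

Answer: 4 5 4

Derivation:
Step 1: flows [0->1,2->1] -> levels [9 2 2]
Step 2: flows [0->1,1=2] -> levels [8 3 2]
Step 3: flows [0->1,1->2] -> levels [7 3 3]
Step 4: flows [0->1,1=2] -> levels [6 4 3]
Step 5: flows [0->1,1->2] -> levels [5 4 4]
Step 6: flows [0->1,1=2] -> levels [4 5 4]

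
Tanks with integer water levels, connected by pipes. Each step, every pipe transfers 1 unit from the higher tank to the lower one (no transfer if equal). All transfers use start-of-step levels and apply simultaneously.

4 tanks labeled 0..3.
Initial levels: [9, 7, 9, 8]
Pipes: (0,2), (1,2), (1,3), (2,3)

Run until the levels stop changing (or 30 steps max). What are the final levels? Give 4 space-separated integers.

Step 1: flows [0=2,2->1,3->1,2->3] -> levels [9 9 7 8]
Step 2: flows [0->2,1->2,1->3,3->2] -> levels [8 7 10 8]
Step 3: flows [2->0,2->1,3->1,2->3] -> levels [9 9 7 8]
  -> period-2 cycle: step 3 state = step 1 state; never stabilizes
  -> state at step 30: (30-1) mod 2 = 1, same as step 2 -> [8 7 10 8]

Answer: 8 7 10 8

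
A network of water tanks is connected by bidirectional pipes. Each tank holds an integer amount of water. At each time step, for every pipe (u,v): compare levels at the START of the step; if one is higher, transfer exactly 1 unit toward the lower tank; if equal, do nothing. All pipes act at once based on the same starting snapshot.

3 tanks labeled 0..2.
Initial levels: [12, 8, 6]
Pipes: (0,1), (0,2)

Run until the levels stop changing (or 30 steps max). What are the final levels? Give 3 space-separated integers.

Answer: 8 9 9

Derivation:
Step 1: flows [0->1,0->2] -> levels [10 9 7]
Step 2: flows [0->1,0->2] -> levels [8 10 8]
Step 3: flows [1->0,0=2] -> levels [9 9 8]
Step 4: flows [0=1,0->2] -> levels [8 9 9]
Step 5: flows [1->0,2->0] -> levels [10 8 8]
Step 6: flows [0->1,0->2] -> levels [8 9 9]
  -> period-2 cycle: step 6 state = step 4 state; never stabilizes
  -> state at step 30: (30-4) mod 2 = 0, same as step 4 -> [8 9 9]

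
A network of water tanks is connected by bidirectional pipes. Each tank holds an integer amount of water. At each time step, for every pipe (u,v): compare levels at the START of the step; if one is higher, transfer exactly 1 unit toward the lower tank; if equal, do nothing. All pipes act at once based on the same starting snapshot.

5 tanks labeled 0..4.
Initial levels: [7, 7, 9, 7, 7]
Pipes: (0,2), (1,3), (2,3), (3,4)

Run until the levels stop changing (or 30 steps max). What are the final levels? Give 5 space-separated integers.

Step 1: flows [2->0,1=3,2->3,3=4] -> levels [8 7 7 8 7]
Step 2: flows [0->2,3->1,3->2,3->4] -> levels [7 8 9 5 8]
Step 3: flows [2->0,1->3,2->3,4->3] -> levels [8 7 7 8 7]
  -> period-2 cycle: step 3 state = step 1 state; never stabilizes
  -> state at step 30: (30-1) mod 2 = 1, same as step 2 -> [7 8 9 5 8]

Answer: 7 8 9 5 8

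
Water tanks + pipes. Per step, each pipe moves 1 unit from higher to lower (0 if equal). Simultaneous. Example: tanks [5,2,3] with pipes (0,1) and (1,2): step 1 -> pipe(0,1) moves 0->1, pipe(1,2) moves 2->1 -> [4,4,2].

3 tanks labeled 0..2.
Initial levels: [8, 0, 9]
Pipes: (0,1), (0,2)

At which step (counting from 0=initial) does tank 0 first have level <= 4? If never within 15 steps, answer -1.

Answer: -1

Derivation:
Step 1: flows [0->1,2->0] -> levels [8 1 8]
Step 2: flows [0->1,0=2] -> levels [7 2 8]
Step 3: flows [0->1,2->0] -> levels [7 3 7]
Step 4: flows [0->1,0=2] -> levels [6 4 7]
Step 5: flows [0->1,2->0] -> levels [6 5 6]
Step 6: flows [0->1,0=2] -> levels [5 6 6]
Step 7: flows [1->0,2->0] -> levels [7 5 5]
Step 8: flows [0->1,0->2] -> levels [5 6 6]
  -> period-2 cycle (repeats step 6); tank 0 never drops to <=4
Tank 0 never reaches <=4 within 15 steps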